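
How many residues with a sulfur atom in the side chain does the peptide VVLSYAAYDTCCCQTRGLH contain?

3

Cysteine (C, thiol) and methionine (M, thioether) are the two sulfur-containing amino acids.
Matching residues: C11, C12, C13.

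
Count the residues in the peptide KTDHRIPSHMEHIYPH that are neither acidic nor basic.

Acidic: D, E. Basic: K, R, H. All other residues are neither.
Matching residues: T2, I6, P7, S8, M10, I13, Y14, P15.

8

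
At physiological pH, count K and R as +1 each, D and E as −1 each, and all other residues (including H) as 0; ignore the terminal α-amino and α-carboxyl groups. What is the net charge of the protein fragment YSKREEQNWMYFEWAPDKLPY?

-1

Positive (K, R): K3, R4, K18 → +3.
Negative (D, E): E5, E6, E13, D17 → −4.
Net charge = (+3) + (−4) = −1.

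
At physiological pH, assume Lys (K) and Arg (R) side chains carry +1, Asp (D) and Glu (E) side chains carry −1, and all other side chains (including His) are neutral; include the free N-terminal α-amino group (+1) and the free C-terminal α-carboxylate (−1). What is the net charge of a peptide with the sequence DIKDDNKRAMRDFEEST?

Positive (K, R): K3, K7, R8, R11 → +4.
Negative (D, E): D1, D4, D5, D12, E14, E15 → −6.
The N-terminus (+1) and C-terminus (−1) cancel.
Net charge = (+4) + (−6) = −2.

-2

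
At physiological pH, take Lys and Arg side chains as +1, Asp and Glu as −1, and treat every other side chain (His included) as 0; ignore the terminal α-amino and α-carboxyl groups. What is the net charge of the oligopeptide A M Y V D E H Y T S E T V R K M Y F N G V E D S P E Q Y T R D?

-4

Positive (K, R): R14, K15, R30 → +3.
Negative (D, E): D5, E6, E11, E22, D23, E26, D31 → −7.
Net charge = (+3) + (−7) = −4.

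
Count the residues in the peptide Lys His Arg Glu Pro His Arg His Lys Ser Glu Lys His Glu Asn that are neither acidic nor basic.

3

Acidic: D, E. Basic: K, R, H. All other residues are neither.
Matching residues: Pro5, Ser10, Asn15.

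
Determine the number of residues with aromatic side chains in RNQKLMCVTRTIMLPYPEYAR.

F, W, and Y each carry an aromatic ring on the side chain.
Matching residues: Y16, Y19.

2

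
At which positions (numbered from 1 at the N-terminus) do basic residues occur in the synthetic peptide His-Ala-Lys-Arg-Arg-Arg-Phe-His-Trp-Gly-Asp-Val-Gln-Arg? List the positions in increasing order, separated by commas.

The basic amino acids are Lys (K), Arg (R), and His (H).
Matching residues: His1, Lys3, Arg4, Arg5, Arg6, His8, Arg14.

1, 3, 4, 5, 6, 8, 14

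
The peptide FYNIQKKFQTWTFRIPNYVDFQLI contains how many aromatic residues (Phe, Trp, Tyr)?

7

Matching residues: F1, Y2, F8, W11, F13, Y18, F21.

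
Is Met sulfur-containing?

Yes

The sulfur-bearing residues are cysteine (–SH) and methionine (–S–CH₃).
Methionine is in this group.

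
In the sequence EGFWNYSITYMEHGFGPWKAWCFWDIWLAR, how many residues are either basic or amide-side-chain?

Basic: H, K, R. Amide-side-chain: N, Q.
Basic residues here: H13, K19, R30 (3).
Amide-side-chain residues here: N5 (1).
The two groups share no amino acid, so total = 3 + 1 = 4.

4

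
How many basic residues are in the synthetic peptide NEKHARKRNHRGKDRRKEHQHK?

Lysine (K), arginine (R), and histidine (H) have basic, nitrogen-containing side chains.
Matching residues: K3, H4, R6, K7, R8, H10, R11, K13, R15, R16, K17, H19, H21, K22.

14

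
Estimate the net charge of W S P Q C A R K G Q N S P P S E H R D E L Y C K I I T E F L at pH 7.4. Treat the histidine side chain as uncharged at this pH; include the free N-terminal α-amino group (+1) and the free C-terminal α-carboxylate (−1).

0

At pH ~7.4 the Lys and Arg side chains are protonated (+1), the Asp and Glu side chains are deprotonated (−1), and with His taken as neutral all other side chains carry no charge.
Positive (K, R): R7, K8, R18, K24 → +4.
Negative (D, E): E16, D19, E20, E28 → −4.
The N-terminus (+1) and C-terminus (−1) cancel.
Net charge = (+4) + (−4) = 0.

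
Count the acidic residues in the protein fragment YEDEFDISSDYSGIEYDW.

Aspartate (D) and glutamate (E) have carboxylic-acid side chains and are the acidic amino acids.
Matching residues: E2, D3, E4, D6, D10, E15, D17.

7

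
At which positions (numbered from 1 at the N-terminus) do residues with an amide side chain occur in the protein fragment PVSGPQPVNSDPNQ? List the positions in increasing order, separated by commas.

6, 9, 13, 14

Asparagine (N) and glutamine (Q) have uncharged amide side chains.
Matching residues: Q6, N9, N13, Q14.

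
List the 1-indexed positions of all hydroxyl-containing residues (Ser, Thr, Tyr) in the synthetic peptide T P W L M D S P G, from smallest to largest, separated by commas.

1, 7

Matching residues: T1, S7.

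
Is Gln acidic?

No

Aspartate (D) and glutamate (E) have carboxylic-acid side chains and are the acidic amino acids.
Glutamine is not in this group.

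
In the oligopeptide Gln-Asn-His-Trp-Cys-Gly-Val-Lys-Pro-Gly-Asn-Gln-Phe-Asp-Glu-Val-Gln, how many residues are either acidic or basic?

4

Acidic: D, E. Basic: H, K, R.
Acidic residues here: Asp14, Glu15 (2).
Basic residues here: His3, Lys8 (2).
The two groups share no amino acid, so total = 2 + 2 = 4.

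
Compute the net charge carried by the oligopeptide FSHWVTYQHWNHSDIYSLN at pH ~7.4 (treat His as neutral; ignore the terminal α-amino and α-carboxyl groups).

Near pH 7.4, K and R contribute +1 each, D and E contribute −1 each, and every other side chain (His included, as stated) is uncharged.
Positive (K, R): none → +0.
Negative (D, E): D14 → −1.
Net charge = (+0) + (−1) = −1.

-1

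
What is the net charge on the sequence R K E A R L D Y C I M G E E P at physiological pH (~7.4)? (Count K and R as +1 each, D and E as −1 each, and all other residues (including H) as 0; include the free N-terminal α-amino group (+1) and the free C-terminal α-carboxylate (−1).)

-1

Positive (K, R): R1, K2, R5 → +3.
Negative (D, E): E3, D7, E13, E14 → −4.
The N-terminus (+1) and C-terminus (−1) cancel.
Net charge = (+3) + (−4) = −1.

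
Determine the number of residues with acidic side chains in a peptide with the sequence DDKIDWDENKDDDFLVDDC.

10

Aspartate (D) and glutamate (E) have carboxylic-acid side chains and are the acidic amino acids.
Matching residues: D1, D2, D5, D7, E8, D11, D12, D13, D17, D18.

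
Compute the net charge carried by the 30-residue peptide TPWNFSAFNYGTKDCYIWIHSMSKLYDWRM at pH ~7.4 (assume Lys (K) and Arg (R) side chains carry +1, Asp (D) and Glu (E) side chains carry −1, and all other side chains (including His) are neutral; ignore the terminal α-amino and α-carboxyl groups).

Positive (K, R): K13, K24, R29 → +3.
Negative (D, E): D14, D27 → −2.
Net charge = (+3) + (−2) = +1.

+1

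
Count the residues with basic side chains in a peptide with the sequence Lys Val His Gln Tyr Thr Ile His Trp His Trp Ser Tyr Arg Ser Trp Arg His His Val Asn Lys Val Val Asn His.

10

K, R, and H are the three residues with basic side chains (ε-amine, guanidinium, and imidazole respectively).
Matching residues: Lys1, His3, His8, His10, Arg14, Arg17, His18, His19, Lys22, His26.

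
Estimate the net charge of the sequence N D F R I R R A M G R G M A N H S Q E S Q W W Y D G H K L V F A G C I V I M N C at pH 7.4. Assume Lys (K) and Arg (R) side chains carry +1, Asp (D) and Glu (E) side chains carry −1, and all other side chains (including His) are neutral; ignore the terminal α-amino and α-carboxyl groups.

+2

Positive (K, R): R4, R6, R7, R11, K28 → +5.
Negative (D, E): D2, E19, D25 → −3.
Net charge = (+5) + (−3) = +2.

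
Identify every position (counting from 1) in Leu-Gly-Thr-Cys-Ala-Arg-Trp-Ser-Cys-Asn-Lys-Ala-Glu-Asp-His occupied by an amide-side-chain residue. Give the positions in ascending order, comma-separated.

10

Asparagine (N) and glutamine (Q) have uncharged amide side chains.
Matching residues: Asn10.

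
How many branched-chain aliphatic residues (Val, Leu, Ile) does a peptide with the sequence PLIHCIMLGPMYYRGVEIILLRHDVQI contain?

Matching residues: L2, I3, I6, L8, V16, I18, I19, L20, L21, V25, I27.

11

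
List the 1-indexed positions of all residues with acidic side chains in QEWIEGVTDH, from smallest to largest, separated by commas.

2, 5, 9

Only D (aspartate) and E (glutamate) carry a side-chain carboxylic acid.
Matching residues: E2, E5, D9.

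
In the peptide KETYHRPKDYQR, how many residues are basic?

The basic amino acids are Lys (K), Arg (R), and His (H).
Matching residues: K1, H5, R6, K8, R12.

5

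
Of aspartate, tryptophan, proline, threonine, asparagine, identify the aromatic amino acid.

F, W, and Y each carry an aromatic ring on the side chain.
Of the listed options, only tryptophan belongs to this group.

tryptophan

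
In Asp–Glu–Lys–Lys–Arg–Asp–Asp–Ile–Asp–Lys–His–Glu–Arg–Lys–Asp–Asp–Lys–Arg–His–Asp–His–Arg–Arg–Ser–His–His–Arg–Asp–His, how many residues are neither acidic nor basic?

2

Acidic: D, E. Basic: K, R, H. All other residues are neither.
Matching residues: Ile8, Ser24.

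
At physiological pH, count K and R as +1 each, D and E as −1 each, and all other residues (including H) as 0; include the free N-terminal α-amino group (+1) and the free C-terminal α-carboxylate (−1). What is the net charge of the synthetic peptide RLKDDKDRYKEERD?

0

Positive (K, R): R1, K3, K6, R8, K10, R13 → +6.
Negative (D, E): D4, D5, D7, E11, E12, D14 → −6.
The N-terminus (+1) and C-terminus (−1) cancel.
Net charge = (+6) + (−6) = 0.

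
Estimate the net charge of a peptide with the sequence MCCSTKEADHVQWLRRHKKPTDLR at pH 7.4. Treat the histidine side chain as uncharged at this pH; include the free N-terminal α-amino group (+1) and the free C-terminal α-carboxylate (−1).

+3

The side chains ionized at physiological pH are Lys/Arg (+1) and Asp/Glu (−1); with His treated as neutral, nothing else contributes.
Positive (K, R): K6, R15, R16, K18, K19, R24 → +6.
Negative (D, E): E7, D9, D22 → −3.
The N-terminus (+1) and C-terminus (−1) cancel.
Net charge = (+6) + (−3) = +3.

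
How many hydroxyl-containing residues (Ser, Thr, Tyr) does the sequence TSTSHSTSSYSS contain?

Matching residues: T1, S2, T3, S4, S6, T7, S8, S9, Y10, S11, S12.

11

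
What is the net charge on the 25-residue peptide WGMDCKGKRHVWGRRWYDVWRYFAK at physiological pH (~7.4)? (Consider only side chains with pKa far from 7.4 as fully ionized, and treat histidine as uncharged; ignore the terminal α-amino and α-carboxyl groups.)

At pH ~7.4 the Lys and Arg side chains are protonated (+1), the Asp and Glu side chains are deprotonated (−1), and with His taken as neutral all other side chains carry no charge.
Positive (K, R): K6, K8, R9, R14, R15, R21, K25 → +7.
Negative (D, E): D4, D18 → −2.
Net charge = (+7) + (−2) = +5.

+5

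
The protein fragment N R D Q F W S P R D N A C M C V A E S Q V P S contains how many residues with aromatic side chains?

The aromatic amino acids are Phe (F, benzyl), Trp (W, indole), and Tyr (Y, phenol).
Matching residues: F5, W6.

2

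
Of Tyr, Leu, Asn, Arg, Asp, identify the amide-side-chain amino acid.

Asn

Only N (asparagine) and Q (glutamine) carry a side-chain carboxamide.
Of the listed options, only Asn belongs to this group.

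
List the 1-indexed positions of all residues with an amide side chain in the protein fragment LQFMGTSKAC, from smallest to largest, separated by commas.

Asparagine (N) and glutamine (Q) have uncharged amide side chains.
Matching residues: Q2.

2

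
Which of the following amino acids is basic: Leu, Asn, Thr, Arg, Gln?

Arg

The basic amino acids are Lys (K), Arg (R), and His (H).
Of the listed options, only Arg belongs to this group.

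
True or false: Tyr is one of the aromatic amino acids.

True

Phenylalanine (F), tryptophan (W), and tyrosine (Y) have aromatic ring side chains.
Tyrosine is in this group.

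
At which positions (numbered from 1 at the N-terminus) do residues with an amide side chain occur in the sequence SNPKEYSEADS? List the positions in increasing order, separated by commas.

The amide-side-chain residues are Asn (N) and Gln (Q).
Matching residues: N2.

2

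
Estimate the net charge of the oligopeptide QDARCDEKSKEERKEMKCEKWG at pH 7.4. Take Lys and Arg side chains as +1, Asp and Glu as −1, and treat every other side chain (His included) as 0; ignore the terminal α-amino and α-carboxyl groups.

Positive (K, R): R4, K8, K10, R13, K14, K17, K20 → +7.
Negative (D, E): D2, D6, E7, E11, E12, E15, E19 → −7.
Net charge = (+7) + (−7) = 0.

0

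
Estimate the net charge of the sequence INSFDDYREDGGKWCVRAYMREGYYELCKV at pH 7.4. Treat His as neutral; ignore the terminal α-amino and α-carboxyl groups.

-1

At pH ~7.4 the Lys and Arg side chains are protonated (+1), the Asp and Glu side chains are deprotonated (−1), and with His taken as neutral all other side chains carry no charge.
Positive (K, R): R8, K13, R17, R21, K29 → +5.
Negative (D, E): D5, D6, E9, D10, E22, E26 → −6.
Net charge = (+5) + (−6) = −1.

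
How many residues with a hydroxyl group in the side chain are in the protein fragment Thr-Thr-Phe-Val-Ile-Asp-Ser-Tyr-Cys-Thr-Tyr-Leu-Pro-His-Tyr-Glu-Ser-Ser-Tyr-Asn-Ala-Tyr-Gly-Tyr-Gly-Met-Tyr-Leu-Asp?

Serine (S), threonine (T), and tyrosine (Y) each carry a hydroxyl group on the side chain.
Matching residues: Thr1, Thr2, Ser7, Tyr8, Thr10, Tyr11, Tyr15, Ser17, Ser18, Tyr19, Tyr22, Tyr24, Tyr27.

13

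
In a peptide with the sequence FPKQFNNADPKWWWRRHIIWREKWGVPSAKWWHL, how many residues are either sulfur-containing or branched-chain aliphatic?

Sulfur-containing: C, M. Branched-chain aliphatic: I, L, V.
Sulfur-containing residues here: none (0).
Branched-chain aliphatic residues here: I18, I19, V26, L34 (4).
The two groups share no amino acid, so total = 0 + 4 = 4.

4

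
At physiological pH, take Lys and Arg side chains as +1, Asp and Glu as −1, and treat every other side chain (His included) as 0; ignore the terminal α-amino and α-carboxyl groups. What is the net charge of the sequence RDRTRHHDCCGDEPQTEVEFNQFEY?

Positive (K, R): R1, R3, R5 → +3.
Negative (D, E): D2, D8, D12, E13, E17, E19, E24 → −7.
Net charge = (+3) + (−7) = −4.

-4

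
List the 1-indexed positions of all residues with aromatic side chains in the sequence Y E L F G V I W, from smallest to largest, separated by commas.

The aromatic amino acids are Phe (F, benzyl), Trp (W, indole), and Tyr (Y, phenol).
Matching residues: Y1, F4, W8.

1, 4, 8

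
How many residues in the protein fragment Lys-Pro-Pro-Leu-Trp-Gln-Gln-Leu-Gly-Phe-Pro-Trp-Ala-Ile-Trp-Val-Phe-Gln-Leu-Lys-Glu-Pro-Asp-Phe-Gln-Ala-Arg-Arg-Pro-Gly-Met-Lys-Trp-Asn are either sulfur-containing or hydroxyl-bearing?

Sulfur-containing: C, M. Hydroxyl-bearing: S, T, Y.
Sulfur-containing residues here: Met31 (1).
Hydroxyl-bearing residues here: none (0).
The two groups share no amino acid, so total = 1 + 0 = 1.

1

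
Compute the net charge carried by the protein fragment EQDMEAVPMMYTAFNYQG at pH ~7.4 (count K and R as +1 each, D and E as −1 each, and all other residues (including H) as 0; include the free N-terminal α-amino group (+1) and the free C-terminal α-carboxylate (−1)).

-3

Positive (K, R): none → +0.
Negative (D, E): E1, D3, E5 → −3.
The N-terminus (+1) and C-terminus (−1) cancel.
Net charge = (+0) + (−3) = −3.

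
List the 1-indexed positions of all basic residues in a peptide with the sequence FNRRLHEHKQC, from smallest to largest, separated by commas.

3, 4, 6, 8, 9

Lysine (K), arginine (R), and histidine (H) have basic, nitrogen-containing side chains.
Matching residues: R3, R4, H6, H8, K9.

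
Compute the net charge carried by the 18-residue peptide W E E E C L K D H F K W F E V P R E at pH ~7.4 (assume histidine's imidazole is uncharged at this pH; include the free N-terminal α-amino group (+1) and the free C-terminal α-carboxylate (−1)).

The side chains ionized at physiological pH are Lys/Arg (+1) and Asp/Glu (−1); with His treated as neutral, nothing else contributes.
Positive (K, R): K7, K11, R17 → +3.
Negative (D, E): E2, E3, E4, D8, E14, E18 → −6.
The N-terminus (+1) and C-terminus (−1) cancel.
Net charge = (+3) + (−6) = −3.

-3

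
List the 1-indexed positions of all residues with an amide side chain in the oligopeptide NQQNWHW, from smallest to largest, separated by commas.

Asparagine (N) and glutamine (Q) have uncharged amide side chains.
Matching residues: N1, Q2, Q3, N4.

1, 2, 3, 4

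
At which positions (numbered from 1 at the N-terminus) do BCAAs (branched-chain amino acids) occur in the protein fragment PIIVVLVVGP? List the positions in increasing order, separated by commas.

2, 3, 4, 5, 6, 7, 8

V, L, and I make up the branched-chain aliphatic group.
Matching residues: I2, I3, V4, V5, L6, V7, V8.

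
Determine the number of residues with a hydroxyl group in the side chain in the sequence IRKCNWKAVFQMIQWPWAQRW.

The –OH-bearing residues are Ser, Thr (aliphatic alcohols), and Tyr (phenol).
None of the 21 residues belong to this group.

0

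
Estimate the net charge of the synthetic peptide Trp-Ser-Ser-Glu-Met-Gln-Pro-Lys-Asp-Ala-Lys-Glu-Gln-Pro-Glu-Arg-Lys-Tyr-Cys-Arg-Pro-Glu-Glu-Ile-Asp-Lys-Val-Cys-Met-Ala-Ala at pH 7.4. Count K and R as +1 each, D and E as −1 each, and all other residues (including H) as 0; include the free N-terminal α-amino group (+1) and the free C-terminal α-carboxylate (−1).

Positive (K, R): Lys8, Lys11, Arg16, Lys17, Arg20, Lys26 → +6.
Negative (D, E): Glu4, Asp9, Glu12, Glu15, Glu22, Glu23, Asp25 → −7.
The N-terminus (+1) and C-terminus (−1) cancel.
Net charge = (+6) + (−7) = −1.

-1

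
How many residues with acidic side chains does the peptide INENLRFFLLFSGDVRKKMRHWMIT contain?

2

Only D (aspartate) and E (glutamate) carry a side-chain carboxylic acid.
Matching residues: E3, D14.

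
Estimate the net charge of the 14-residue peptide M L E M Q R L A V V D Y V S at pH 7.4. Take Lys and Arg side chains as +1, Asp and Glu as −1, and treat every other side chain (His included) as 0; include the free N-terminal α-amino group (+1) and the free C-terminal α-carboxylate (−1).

-1

Positive (K, R): R6 → +1.
Negative (D, E): E3, D11 → −2.
The N-terminus (+1) and C-terminus (−1) cancel.
Net charge = (+1) + (−2) = −1.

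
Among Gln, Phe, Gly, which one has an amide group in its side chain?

The amide-side-chain residues are Asn (N) and Gln (Q).
Of the listed options, only Gln belongs to this group.

Gln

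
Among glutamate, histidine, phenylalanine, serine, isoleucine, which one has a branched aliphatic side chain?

isoleucine

V, L, and I make up the branched-chain aliphatic group.
Of the listed options, only isoleucine belongs to this group.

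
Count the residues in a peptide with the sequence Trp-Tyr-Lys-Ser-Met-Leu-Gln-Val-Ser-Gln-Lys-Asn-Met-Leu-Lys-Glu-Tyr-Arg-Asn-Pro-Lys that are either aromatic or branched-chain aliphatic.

6

Aromatic: F, W, Y. Branched-chain aliphatic: I, L, V.
Aromatic residues here: Trp1, Tyr2, Tyr17 (3).
Branched-chain aliphatic residues here: Leu6, Val8, Leu14 (3).
The two groups share no amino acid, so total = 3 + 3 = 6.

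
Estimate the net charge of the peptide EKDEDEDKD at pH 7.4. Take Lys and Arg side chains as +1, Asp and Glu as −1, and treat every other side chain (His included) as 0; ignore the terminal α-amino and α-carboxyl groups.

-5

Positive (K, R): K2, K8 → +2.
Negative (D, E): E1, D3, E4, D5, E6, D7, D9 → −7.
Net charge = (+2) + (−7) = −5.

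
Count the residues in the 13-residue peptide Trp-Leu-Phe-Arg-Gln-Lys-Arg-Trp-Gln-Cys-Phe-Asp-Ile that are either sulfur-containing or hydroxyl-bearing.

1

Sulfur-containing: C, M. Hydroxyl-bearing: S, T, Y.
Sulfur-containing residues here: Cys10 (1).
Hydroxyl-bearing residues here: none (0).
The two groups share no amino acid, so total = 1 + 0 = 1.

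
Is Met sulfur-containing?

Yes

Only Cys (C) and Met (M) have a sulfur atom in the side chain.
Methionine is in this group.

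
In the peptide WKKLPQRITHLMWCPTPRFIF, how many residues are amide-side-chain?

Asparagine (N) and glutamine (Q) have uncharged amide side chains.
Matching residues: Q6.

1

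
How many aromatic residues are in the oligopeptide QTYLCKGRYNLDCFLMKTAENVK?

F, W, and Y each carry an aromatic ring on the side chain.
Matching residues: Y3, Y9, F14.

3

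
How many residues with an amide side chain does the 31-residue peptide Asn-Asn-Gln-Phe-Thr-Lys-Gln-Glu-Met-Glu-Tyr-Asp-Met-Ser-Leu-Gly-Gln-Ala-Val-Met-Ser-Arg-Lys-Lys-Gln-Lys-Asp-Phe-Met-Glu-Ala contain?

Asparagine (N) and glutamine (Q) have uncharged amide side chains.
Matching residues: Asn1, Asn2, Gln3, Gln7, Gln17, Gln25.

6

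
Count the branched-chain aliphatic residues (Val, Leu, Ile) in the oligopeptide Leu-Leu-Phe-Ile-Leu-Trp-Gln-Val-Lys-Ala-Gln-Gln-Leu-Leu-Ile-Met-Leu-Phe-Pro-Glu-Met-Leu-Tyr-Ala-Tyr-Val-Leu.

Matching residues: Leu1, Leu2, Ile4, Leu5, Val8, Leu13, Leu14, Ile15, Leu17, Leu22, Val26, Leu27.

12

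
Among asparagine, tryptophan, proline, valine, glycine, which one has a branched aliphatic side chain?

valine

V, L, and I make up the branched-chain aliphatic group.
Of the listed options, only valine belongs to this group.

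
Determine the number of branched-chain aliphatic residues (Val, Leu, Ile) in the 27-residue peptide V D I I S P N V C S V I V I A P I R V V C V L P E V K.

14

Matching residues: V1, I3, I4, V8, V11, I12, V13, I14, I17, V19, V20, V22, L23, V26.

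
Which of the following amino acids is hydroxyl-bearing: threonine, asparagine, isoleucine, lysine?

threonine

The –OH-bearing residues are Ser, Thr (aliphatic alcohols), and Tyr (phenol).
Of the listed options, only threonine belongs to this group.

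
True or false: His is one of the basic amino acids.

True

The basic amino acids are Lys (K), Arg (R), and His (H).
Histidine is in this group.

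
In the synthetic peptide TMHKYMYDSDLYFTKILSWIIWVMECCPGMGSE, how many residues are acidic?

Aspartate (D) and glutamate (E) have carboxylic-acid side chains and are the acidic amino acids.
Matching residues: D8, D10, E25, E33.

4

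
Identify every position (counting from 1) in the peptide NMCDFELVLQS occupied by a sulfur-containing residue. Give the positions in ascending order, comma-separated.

Only Cys (C) and Met (M) have a sulfur atom in the side chain.
Matching residues: M2, C3.

2, 3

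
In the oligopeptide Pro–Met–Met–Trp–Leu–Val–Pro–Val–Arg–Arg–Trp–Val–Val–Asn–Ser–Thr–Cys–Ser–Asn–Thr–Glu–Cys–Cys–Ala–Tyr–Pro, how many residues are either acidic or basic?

Acidic: D, E. Basic: H, K, R.
Acidic residues here: Glu21 (1).
Basic residues here: Arg9, Arg10 (2).
The two groups share no amino acid, so total = 1 + 2 = 3.

3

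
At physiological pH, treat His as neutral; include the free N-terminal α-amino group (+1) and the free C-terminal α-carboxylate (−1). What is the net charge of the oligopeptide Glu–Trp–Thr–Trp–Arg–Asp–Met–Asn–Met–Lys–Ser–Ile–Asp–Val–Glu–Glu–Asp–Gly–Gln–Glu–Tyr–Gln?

-5

At pH ~7.4 the Lys and Arg side chains are protonated (+1), the Asp and Glu side chains are deprotonated (−1), and with His taken as neutral all other side chains carry no charge.
Positive (K, R): Arg5, Lys10 → +2.
Negative (D, E): Glu1, Asp6, Asp13, Glu15, Glu16, Asp17, Glu20 → −7.
The N-terminus (+1) and C-terminus (−1) cancel.
Net charge = (+2) + (−7) = −5.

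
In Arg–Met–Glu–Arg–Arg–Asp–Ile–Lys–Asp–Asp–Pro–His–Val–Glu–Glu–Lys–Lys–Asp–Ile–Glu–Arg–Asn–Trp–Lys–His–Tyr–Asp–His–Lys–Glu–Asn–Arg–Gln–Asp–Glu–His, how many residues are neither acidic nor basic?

Acidic: D, E. Basic: K, R, H. All other residues are neither.
Matching residues: Met2, Ile7, Pro11, Val13, Ile19, Asn22, Trp23, Tyr26, Asn31, Gln33.

10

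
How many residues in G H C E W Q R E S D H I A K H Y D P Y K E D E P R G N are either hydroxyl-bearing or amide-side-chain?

5

Hydroxyl-bearing: S, T, Y. Amide-side-chain: N, Q.
Hydroxyl-bearing residues here: S9, Y16, Y19 (3).
Amide-side-chain residues here: Q6, N27 (2).
The two groups share no amino acid, so total = 3 + 2 = 5.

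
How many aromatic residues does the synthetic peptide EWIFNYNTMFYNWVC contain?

6

F, W, and Y each carry an aromatic ring on the side chain.
Matching residues: W2, F4, Y6, F10, Y11, W13.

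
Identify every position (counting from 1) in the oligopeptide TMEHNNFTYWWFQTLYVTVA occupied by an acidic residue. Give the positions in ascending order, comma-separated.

Only D (aspartate) and E (glutamate) carry a side-chain carboxylic acid.
Matching residues: E3.

3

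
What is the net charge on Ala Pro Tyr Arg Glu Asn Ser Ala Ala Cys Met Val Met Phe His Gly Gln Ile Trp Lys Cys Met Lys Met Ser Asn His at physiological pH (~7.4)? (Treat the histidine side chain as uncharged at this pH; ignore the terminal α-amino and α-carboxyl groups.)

The side chains ionized at physiological pH are Lys/Arg (+1) and Asp/Glu (−1); with His treated as neutral, nothing else contributes.
Positive (K, R): Arg4, Lys20, Lys23 → +3.
Negative (D, E): Glu5 → −1.
Net charge = (+3) + (−1) = +2.

+2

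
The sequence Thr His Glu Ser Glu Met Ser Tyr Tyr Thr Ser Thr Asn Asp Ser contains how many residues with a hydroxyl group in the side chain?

9

S, T, and Y are the three residues with a side-chain hydroxyl.
Matching residues: Thr1, Ser4, Ser7, Tyr8, Tyr9, Thr10, Ser11, Thr12, Ser15.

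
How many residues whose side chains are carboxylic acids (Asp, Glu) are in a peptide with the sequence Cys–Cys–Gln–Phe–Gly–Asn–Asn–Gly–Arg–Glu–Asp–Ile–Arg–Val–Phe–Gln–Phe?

2

Matching residues: Glu10, Asp11.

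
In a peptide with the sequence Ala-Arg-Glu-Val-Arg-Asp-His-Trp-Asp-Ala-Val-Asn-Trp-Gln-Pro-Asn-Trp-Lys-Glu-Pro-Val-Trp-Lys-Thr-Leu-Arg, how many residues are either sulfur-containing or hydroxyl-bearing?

Sulfur-containing: C, M. Hydroxyl-bearing: S, T, Y.
Sulfur-containing residues here: none (0).
Hydroxyl-bearing residues here: Thr24 (1).
The two groups share no amino acid, so total = 0 + 1 = 1.

1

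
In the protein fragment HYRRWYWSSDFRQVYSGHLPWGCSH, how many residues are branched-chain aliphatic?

2

The BCAAs are Val, Leu, and Ile — aliphatic side chains with a branch point.
Matching residues: V14, L19.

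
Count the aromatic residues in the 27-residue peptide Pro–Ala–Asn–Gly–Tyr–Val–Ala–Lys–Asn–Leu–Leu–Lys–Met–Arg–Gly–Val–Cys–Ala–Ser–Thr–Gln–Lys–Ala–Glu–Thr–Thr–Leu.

The aromatic amino acids are Phe (F, benzyl), Trp (W, indole), and Tyr (Y, phenol).
Matching residues: Tyr5.

1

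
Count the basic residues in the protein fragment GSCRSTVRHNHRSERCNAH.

7

The basic amino acids are Lys (K), Arg (R), and His (H).
Matching residues: R4, R8, H9, H11, R12, R15, H19.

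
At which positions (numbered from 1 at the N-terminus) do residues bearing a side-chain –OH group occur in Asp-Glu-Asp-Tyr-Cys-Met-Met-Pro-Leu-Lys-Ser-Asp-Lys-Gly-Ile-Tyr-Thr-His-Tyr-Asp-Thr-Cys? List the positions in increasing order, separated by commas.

4, 11, 16, 17, 19, 21

S, T, and Y are the three residues with a side-chain hydroxyl.
Matching residues: Tyr4, Ser11, Tyr16, Thr17, Tyr19, Thr21.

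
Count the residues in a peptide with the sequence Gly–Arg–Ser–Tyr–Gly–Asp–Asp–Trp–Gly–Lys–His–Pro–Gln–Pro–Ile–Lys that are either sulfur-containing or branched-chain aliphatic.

1

Sulfur-containing: C, M. Branched-chain aliphatic: I, L, V.
Sulfur-containing residues here: none (0).
Branched-chain aliphatic residues here: Ile15 (1).
The two groups share no amino acid, so total = 0 + 1 = 1.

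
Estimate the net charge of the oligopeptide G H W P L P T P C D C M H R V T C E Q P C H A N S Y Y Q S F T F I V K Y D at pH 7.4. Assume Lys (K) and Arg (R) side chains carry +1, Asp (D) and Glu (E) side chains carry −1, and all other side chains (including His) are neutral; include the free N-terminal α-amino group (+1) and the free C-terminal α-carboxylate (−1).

-1

Positive (K, R): R14, K35 → +2.
Negative (D, E): D10, E18, D37 → −3.
The N-terminus (+1) and C-terminus (−1) cancel.
Net charge = (+2) + (−3) = −1.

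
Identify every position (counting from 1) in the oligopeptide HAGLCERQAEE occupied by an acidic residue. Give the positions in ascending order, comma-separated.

Aspartate (D) and glutamate (E) have carboxylic-acid side chains and are the acidic amino acids.
Matching residues: E6, E10, E11.

6, 10, 11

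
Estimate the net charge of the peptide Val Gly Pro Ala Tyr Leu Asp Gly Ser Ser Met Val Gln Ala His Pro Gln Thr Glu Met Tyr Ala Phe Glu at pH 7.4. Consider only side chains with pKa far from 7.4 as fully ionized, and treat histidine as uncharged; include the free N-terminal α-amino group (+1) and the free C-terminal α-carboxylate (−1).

-3

Near pH 7.4, K and R contribute +1 each, D and E contribute −1 each, and every other side chain (His included, as stated) is uncharged.
Positive (K, R): none → +0.
Negative (D, E): Asp7, Glu19, Glu24 → −3.
The N-terminus (+1) and C-terminus (−1) cancel.
Net charge = (+0) + (−3) = −3.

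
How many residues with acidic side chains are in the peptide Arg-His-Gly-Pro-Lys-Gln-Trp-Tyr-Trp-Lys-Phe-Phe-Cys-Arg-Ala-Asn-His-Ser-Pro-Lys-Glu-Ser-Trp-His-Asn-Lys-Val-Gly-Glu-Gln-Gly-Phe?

2

Aspartate (D) and glutamate (E) have carboxylic-acid side chains and are the acidic amino acids.
Matching residues: Glu21, Glu29.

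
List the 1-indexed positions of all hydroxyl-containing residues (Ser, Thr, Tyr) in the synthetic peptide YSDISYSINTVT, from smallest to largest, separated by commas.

Matching residues: Y1, S2, S5, Y6, S7, T10, T12.

1, 2, 5, 6, 7, 10, 12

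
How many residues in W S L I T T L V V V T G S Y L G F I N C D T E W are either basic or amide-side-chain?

Basic: H, K, R. Amide-side-chain: N, Q.
Basic residues here: none (0).
Amide-side-chain residues here: N19 (1).
The two groups share no amino acid, so total = 0 + 1 = 1.

1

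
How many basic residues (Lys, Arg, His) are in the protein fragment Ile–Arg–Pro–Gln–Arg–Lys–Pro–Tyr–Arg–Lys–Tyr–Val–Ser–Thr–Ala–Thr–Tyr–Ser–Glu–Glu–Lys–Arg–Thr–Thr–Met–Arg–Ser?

Matching residues: Arg2, Arg5, Lys6, Arg9, Lys10, Lys21, Arg22, Arg26.

8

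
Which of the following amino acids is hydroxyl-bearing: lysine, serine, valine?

serine

S, T, and Y are the three residues with a side-chain hydroxyl.
Of the listed options, only serine belongs to this group.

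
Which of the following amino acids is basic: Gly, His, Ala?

Lysine (K), arginine (R), and histidine (H) have basic, nitrogen-containing side chains.
Of the listed options, only His belongs to this group.

His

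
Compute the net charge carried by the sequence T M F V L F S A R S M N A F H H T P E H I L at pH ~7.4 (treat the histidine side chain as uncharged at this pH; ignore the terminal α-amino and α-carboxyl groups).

0

Near pH 7.4, K and R contribute +1 each, D and E contribute −1 each, and every other side chain (His included, as stated) is uncharged.
Positive (K, R): R9 → +1.
Negative (D, E): E19 → −1.
Net charge = (+1) + (−1) = 0.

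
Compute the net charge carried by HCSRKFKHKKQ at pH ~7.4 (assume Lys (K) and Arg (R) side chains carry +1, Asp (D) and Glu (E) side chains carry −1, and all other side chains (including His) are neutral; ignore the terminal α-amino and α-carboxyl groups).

Positive (K, R): R4, K5, K7, K9, K10 → +5.
Negative (D, E): none → −0.
Net charge = (+5) + (−0) = +5.

+5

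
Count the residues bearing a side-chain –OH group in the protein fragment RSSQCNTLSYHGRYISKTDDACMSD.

9

S, T, and Y are the three residues with a side-chain hydroxyl.
Matching residues: S2, S3, T7, S9, Y10, Y14, S16, T18, S24.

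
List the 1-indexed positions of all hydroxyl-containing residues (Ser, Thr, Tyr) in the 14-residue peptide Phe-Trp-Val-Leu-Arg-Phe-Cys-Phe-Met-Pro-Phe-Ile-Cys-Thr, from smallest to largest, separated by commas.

Matching residues: Thr14.

14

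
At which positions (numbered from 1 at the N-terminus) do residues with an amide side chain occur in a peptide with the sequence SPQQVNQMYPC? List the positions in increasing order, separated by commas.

3, 4, 6, 7

Asparagine (N) and glutamine (Q) have uncharged amide side chains.
Matching residues: Q3, Q4, N6, Q7.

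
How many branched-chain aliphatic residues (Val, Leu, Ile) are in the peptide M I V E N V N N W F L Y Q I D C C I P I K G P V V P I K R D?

10

Matching residues: I2, V3, V6, L11, I14, I18, I20, V24, V25, I27.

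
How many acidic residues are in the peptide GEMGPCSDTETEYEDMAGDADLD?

Aspartate (D) and glutamate (E) have carboxylic-acid side chains and are the acidic amino acids.
Matching residues: E2, D8, E10, E12, E14, D15, D19, D21, D23.

9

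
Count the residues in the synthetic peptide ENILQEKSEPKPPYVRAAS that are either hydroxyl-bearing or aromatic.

Hydroxyl-bearing: S, T, Y. Aromatic: F, W, Y.
Hydroxyl-bearing residues here: S8, Y14, S19 (3).
Aromatic residues here: Y14 (1).
Y is in both groups, so the 1 Y residue must not be double-counted.
Total = 3 + 1 − 1 = 3.

3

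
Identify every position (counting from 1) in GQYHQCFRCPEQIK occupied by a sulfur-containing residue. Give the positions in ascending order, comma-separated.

6, 9

Cysteine (C, thiol) and methionine (M, thioether) are the two sulfur-containing amino acids.
Matching residues: C6, C9.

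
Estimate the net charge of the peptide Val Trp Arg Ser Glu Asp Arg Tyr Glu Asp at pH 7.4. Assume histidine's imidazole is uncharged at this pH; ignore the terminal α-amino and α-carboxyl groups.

-2

Near pH 7.4, K and R contribute +1 each, D and E contribute −1 each, and every other side chain (His included, as stated) is uncharged.
Positive (K, R): Arg3, Arg7 → +2.
Negative (D, E): Glu5, Asp6, Glu9, Asp10 → −4.
Net charge = (+2) + (−4) = −2.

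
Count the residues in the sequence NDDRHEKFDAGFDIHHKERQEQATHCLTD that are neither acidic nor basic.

13

Acidic: D, E. Basic: K, R, H. All other residues are neither.
Matching residues: N1, F8, A10, G11, F12, I14, Q20, Q22, A23, T24, C26, L27, T28.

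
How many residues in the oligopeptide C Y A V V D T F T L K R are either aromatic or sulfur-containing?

Aromatic: F, W, Y. Sulfur-containing: C, M.
Aromatic residues here: Y2, F8 (2).
Sulfur-containing residues here: C1 (1).
The two groups share no amino acid, so total = 2 + 1 = 3.

3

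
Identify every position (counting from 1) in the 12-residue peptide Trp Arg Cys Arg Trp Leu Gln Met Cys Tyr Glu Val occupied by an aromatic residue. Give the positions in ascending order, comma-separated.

Matching residues: Trp1, Trp5, Tyr10.

1, 5, 10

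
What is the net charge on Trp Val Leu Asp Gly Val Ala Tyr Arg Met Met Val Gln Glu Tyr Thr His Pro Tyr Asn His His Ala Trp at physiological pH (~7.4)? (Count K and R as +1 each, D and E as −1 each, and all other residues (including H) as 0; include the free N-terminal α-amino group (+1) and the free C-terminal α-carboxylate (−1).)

Positive (K, R): Arg9 → +1.
Negative (D, E): Asp4, Glu14 → −2.
The N-terminus (+1) and C-terminus (−1) cancel.
Net charge = (+1) + (−2) = −1.

-1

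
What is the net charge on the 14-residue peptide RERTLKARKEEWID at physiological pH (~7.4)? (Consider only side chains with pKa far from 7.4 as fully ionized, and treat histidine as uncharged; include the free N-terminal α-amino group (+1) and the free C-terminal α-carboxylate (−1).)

+1

The side chains ionized at physiological pH are Lys/Arg (+1) and Asp/Glu (−1); with His treated as neutral, nothing else contributes.
Positive (K, R): R1, R3, K6, R8, K9 → +5.
Negative (D, E): E2, E10, E11, D14 → −4.
The N-terminus (+1) and C-terminus (−1) cancel.
Net charge = (+5) + (−4) = +1.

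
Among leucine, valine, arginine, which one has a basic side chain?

arginine

Lysine (K), arginine (R), and histidine (H) have basic, nitrogen-containing side chains.
Of the listed options, only arginine belongs to this group.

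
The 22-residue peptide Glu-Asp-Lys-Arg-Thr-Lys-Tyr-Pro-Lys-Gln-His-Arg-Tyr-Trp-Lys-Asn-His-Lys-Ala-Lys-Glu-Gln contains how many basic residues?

Lysine (K), arginine (R), and histidine (H) have basic, nitrogen-containing side chains.
Matching residues: Lys3, Arg4, Lys6, Lys9, His11, Arg12, Lys15, His17, Lys18, Lys20.

10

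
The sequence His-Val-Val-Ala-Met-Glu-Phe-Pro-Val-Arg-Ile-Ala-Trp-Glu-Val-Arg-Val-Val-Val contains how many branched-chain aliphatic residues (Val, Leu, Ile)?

8

Matching residues: Val2, Val3, Val9, Ile11, Val15, Val17, Val18, Val19.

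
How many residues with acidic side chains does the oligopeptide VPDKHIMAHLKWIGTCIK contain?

Only D (aspartate) and E (glutamate) carry a side-chain carboxylic acid.
Matching residues: D3.

1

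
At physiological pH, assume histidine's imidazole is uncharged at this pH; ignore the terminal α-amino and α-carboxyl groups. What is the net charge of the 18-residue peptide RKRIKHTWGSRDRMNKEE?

The side chains ionized at physiological pH are Lys/Arg (+1) and Asp/Glu (−1); with His treated as neutral, nothing else contributes.
Positive (K, R): R1, K2, R3, K5, R11, R13, K16 → +7.
Negative (D, E): D12, E17, E18 → −3.
Net charge = (+7) + (−3) = +4.

+4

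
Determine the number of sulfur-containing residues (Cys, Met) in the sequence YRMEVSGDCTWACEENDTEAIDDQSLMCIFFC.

6

Matching residues: M3, C9, C13, M27, C28, C32.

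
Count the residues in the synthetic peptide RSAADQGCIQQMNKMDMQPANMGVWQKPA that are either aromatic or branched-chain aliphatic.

3

Aromatic: F, W, Y. Branched-chain aliphatic: I, L, V.
Aromatic residues here: W25 (1).
Branched-chain aliphatic residues here: I9, V24 (2).
The two groups share no amino acid, so total = 1 + 2 = 3.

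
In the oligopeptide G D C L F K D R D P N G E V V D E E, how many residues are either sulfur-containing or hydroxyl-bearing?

Sulfur-containing: C, M. Hydroxyl-bearing: S, T, Y.
Sulfur-containing residues here: C3 (1).
Hydroxyl-bearing residues here: none (0).
The two groups share no amino acid, so total = 1 + 0 = 1.

1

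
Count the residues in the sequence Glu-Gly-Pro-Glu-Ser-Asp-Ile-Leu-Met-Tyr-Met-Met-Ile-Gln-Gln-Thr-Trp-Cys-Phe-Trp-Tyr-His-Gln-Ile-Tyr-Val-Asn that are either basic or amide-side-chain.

Basic: H, K, R. Amide-side-chain: N, Q.
Basic residues here: His22 (1).
Amide-side-chain residues here: Gln14, Gln15, Gln23, Asn27 (4).
The two groups share no amino acid, so total = 1 + 4 = 5.

5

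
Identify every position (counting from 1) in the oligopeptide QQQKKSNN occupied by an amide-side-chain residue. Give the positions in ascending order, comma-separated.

Only N (asparagine) and Q (glutamine) carry a side-chain carboxamide.
Matching residues: Q1, Q2, Q3, N7, N8.

1, 2, 3, 7, 8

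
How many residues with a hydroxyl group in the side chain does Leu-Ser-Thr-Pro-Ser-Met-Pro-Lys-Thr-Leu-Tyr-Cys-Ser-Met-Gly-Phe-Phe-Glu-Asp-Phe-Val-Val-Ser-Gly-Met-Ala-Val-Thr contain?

8

Serine (S), threonine (T), and tyrosine (Y) each carry a hydroxyl group on the side chain.
Matching residues: Ser2, Thr3, Ser5, Thr9, Tyr11, Ser13, Ser23, Thr28.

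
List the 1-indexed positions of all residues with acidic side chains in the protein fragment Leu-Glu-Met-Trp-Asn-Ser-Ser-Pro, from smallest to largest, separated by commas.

2

The acidic residues are Asp (D) and Glu (E), whose side chains end in a carboxylate group.
Matching residues: Glu2.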